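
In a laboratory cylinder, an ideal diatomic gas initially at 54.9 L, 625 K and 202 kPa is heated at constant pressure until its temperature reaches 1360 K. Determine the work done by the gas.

13000 J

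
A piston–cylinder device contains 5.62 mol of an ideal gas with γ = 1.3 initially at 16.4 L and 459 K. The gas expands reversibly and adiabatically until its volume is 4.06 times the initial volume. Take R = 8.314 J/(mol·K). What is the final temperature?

301 K

P₁ = nRT₁/V₁ = 5.62×8.314×459/16.4 = 1310 kPa.
Adiabatic: TV^(γ−1) = const ⇒ T₂ = 459×(0.246)^0.300 = 301 K; PV^γ = const ⇒ P₂ = 212 kPa.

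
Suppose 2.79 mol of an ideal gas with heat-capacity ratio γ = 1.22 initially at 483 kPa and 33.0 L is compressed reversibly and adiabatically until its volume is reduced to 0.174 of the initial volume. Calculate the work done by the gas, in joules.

-34000 J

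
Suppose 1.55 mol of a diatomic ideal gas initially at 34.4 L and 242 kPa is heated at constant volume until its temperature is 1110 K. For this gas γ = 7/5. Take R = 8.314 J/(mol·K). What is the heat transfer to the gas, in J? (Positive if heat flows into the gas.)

14900 J

T₁ = P₁V₁/(nR) = 242×34.4/(1.55×8.314) = 646 K.
Isochoric: V stays 34.4 L; P/T = const ⇒ T₂ = 1110 K, P₂ = 416 kPa.
W = 0 (no volume change).
ΔU = nCvΔT = 1.55×20.8×(1110−646) = 14900 J.
Q = ΔU = 14900 J.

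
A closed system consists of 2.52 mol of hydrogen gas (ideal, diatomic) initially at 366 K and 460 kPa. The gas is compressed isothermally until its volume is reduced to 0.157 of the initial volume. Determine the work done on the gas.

V₁ = nRT₁/P₁ = 2.52×8.314×366/460 = 16.7 L.
Isothermal: T stays 366 K; PV = const ⇒ V₂ = 2.62 L, P₂ = 2930 kPa.
W = nRT ln(V₂/V₁) = 2.52×8.314×366×ln(0.157) = -14200 J.
Work done on the gas = −W_by = 14200 J.

14200 J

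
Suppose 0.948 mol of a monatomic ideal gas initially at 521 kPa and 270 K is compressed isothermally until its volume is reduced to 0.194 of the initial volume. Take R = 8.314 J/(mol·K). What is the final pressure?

2690 kPa

V₁ = nRT₁/P₁ = 0.948×8.314×270/521 = 4.08 L.
Isothermal: T stays 270 K; PV = const ⇒ V₂ = 0.792 L, P₂ = 2690 kPa.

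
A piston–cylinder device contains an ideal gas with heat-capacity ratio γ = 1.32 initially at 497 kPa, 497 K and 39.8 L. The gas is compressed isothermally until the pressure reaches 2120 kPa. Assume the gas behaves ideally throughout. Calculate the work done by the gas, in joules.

-28700 J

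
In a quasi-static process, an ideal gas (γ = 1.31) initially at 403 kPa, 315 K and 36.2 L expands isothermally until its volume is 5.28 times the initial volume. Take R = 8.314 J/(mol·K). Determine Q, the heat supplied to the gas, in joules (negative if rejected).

n = P₁V₁/(RT₁) = 403×36.2/(8.314×315) = 5.57 mol.
Isothermal: T stays 315 K; PV = const ⇒ V₂ = 191 L, P₂ = 76.3 kPa.
ΔU = 0 (ideal gas, T constant).
W = nRT ln(V₂/V₁) = 5.57×8.314×315×ln(5.28) = 24300 J.
Q = ΔU + W = 24300 J.

24300 J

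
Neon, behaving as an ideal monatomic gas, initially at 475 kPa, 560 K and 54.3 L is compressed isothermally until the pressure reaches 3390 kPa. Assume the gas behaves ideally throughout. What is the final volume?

7.61 L

Isothermal: T stays 560 K; PV = const ⇒ V₂ = 7.61 L, P₂ = 3390 kPa.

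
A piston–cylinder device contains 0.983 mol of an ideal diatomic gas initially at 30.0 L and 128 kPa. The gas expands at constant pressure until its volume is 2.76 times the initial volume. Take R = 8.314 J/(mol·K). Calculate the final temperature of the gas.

1300 K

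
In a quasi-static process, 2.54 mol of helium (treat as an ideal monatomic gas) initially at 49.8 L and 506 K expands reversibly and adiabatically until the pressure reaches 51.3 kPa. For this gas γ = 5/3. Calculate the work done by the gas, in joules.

P₁ = nRT₁/V₁ = 2.54×8.314×506/49.8 = 215 kPa.
Adiabatic: T₂/T₁ = (P₂/P₁)^((γ−1)/γ) ⇒ T₂ = 506×(0.239)^0.400 = 285 K; V₂ = 118 L.
ΔU = nCvΔT = 2.54×12.5×(285−506) = -6990 J.
Q = 0 for an adiabatic process, so W = −ΔU = 6990 J.

6990 J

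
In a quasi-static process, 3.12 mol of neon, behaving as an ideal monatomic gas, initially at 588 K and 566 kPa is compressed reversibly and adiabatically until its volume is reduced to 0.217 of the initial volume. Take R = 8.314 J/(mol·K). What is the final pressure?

7220 kPa

V₁ = nRT₁/P₁ = 3.12×8.314×588/566 = 26.9 L.
Adiabatic: TV^(γ−1) = const ⇒ T₂ = 588×(4.61)^0.667 = 1630 K; PV^γ = const ⇒ P₂ = 7220 kPa.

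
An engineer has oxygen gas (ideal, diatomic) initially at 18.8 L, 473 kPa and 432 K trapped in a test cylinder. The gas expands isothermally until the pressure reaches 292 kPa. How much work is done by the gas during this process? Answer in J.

4290 J

n = P₁V₁/(RT₁) = 473×18.8/(8.314×432) = 2.48 mol.
Isothermal: T stays 432 K; PV = const ⇒ V₂ = 30.5 L, P₂ = 292 kPa.
W = nRT ln(V₂/V₁) = 2.48×8.314×432×ln(1.62) = 4290 J.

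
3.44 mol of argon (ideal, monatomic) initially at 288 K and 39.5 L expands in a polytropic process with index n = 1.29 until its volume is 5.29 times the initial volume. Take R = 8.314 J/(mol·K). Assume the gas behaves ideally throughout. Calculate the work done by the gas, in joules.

P₁ = nRT₁/V₁ = 3.44×8.314×288/39.5 = 209 kPa.
Polytropic n=1.29: T₂ = T₁(V₁/V₂)^(n−1) = 288×(0.189)^0.29 = 178 K; P₂ = P₁(V₁/V₂)^n = 24.3 kPa.
W = (P₁V₁−P₂V₂)/(n−1) = (209×39.5−24.3×209)/0.29 = 10900 J.

10900 J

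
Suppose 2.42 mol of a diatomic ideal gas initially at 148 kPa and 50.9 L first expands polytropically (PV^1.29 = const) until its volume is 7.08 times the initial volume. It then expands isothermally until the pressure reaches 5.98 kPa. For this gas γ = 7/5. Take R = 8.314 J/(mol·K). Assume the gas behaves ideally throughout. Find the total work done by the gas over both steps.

14200 J

T₁ = P₁V₁/(nR) = 148×50.9/(2.42×8.314) = 374 K.
Step 1 — Polytropic n=1.29: T₂ = T₁(V₁/V₂)^(n−1) = 374×(0.141)^0.29 = 212 K; P₂ = P₁(V₁/V₂)^n = 11.9 kPa.
W = (P₁V₁−P₂V₂)/(n−1) = (148×50.9−11.9×360)/0.29 = 11300 J.
ΔU = nCvΔT = 2.42×20.8×(212−374) = -8160 J.
Q = ΔU + W = 3090 J.
State after step 1: P = 11.9 kPa, V = 360 L, T = 212 K.
Step 2 — Isothermal: T stays 212 K; PV = const ⇒ V₂ = 714 L, P₂ = 5.98 kPa.
ΔU = 0 (ideal gas, T constant).
W = nRT ln(V₂/V₁) = 2.42×8.314×212×ln(1.98) = 2920 J.
Q = ΔU + W = 2920 J.
Net over both steps: W = 14200 J, Q = 6010 J, ΔU = -8160 J.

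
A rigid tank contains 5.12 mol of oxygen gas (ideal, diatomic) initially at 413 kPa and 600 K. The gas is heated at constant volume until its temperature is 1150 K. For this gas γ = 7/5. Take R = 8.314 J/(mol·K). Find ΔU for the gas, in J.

58500 J

V₁ = nRT₁/P₁ = 5.12×8.314×600/413 = 61.8 L.
Isochoric: V stays 61.8 L; P/T = const ⇒ T₂ = 1150 K, P₂ = 792 kPa.
For an ideal gas ΔU = nCvΔT with Cv = (5/2)R = 20.8 J/(mol·K).
ΔU = 5.12×20.8×(1150−600) = 58500 J.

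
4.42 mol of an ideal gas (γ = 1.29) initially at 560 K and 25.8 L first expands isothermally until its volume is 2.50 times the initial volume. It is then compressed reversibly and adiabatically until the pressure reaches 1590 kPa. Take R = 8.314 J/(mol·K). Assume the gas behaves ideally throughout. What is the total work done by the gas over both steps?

-12000 J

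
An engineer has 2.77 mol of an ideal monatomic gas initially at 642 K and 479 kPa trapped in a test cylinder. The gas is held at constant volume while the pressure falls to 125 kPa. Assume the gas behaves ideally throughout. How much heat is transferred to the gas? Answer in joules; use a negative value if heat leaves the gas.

V₁ = nRT₁/P₁ = 2.77×8.314×642/479 = 30.9 L.
Isochoric: V stays 30.9 L; P/T = const ⇒ T₂ = 168 K, P₂ = 125 kPa.
W = 0 (no volume change).
ΔU = nCvΔT = 2.77×12.5×(168−642) = -16400 J.
Q = ΔU = -16400 J.

-16400 J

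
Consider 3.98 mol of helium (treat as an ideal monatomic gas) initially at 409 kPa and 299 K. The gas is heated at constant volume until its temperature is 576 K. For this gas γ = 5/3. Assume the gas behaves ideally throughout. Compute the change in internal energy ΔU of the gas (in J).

13700 J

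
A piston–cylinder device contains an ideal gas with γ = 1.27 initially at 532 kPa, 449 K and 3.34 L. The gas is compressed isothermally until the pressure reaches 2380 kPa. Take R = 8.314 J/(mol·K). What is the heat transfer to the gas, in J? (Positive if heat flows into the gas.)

n = P₁V₁/(RT₁) = 532×3.34/(8.314×449) = 0.476 mol.
Isothermal: T stays 449 K; PV = const ⇒ V₂ = 0.747 L, P₂ = 2380 kPa.
ΔU = 0 (ideal gas, T constant).
W = nRT ln(V₂/V₁) = 0.476×8.314×449×ln(0.224) = -2660 J.
Q = ΔU + W = -2660 J.

-2660 J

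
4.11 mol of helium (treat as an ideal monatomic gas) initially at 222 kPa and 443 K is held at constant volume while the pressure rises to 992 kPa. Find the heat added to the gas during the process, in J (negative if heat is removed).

78800 J

V₁ = nRT₁/P₁ = 4.11×8.314×443/222 = 68.2 L.
Isochoric: V stays 68.2 L; P/T = const ⇒ T₂ = 1980 K, P₂ = 992 kPa.
W = 0 (no volume change).
ΔU = nCvΔT = 4.11×12.5×(1980−443) = 78800 J.
Q = ΔU = 78800 J.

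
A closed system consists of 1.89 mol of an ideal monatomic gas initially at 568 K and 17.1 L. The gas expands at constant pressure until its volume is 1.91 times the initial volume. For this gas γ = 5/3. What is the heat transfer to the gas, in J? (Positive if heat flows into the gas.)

P₁ = nRT₁/V₁ = 1.89×8.314×568/17.1 = 522 kPa.
Isobaric: P stays 522 kPa; V/T = const ⇒ T₂ = 1080 K, V₂ = 32.7 L.
W = PΔV = 522×(32.7−17.1) kPa·L = 8120 J.
ΔU = nCvΔT = 1.89×12.5×(1080−568) = 12200 J.
Q = ΔU + W = nCpΔT = 20300 J.

20300 J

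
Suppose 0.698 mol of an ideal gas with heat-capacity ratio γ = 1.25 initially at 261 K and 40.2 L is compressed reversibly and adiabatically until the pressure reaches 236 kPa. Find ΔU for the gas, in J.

2690 J

P₁ = nRT₁/V₁ = 0.698×8.314×261/40.2 = 37.7 kPa.
Adiabatic: T₂/T₁ = (P₂/P₁)^((γ−1)/γ) ⇒ T₂ = 261×(6.26)^0.200 = 377 K; V₂ = 9.26 L.
For an ideal gas ΔU = nCvΔT with Cv = R/(γ−1) = 33.3 J/(mol·K).
ΔU = 0.698×33.3×(377−261) = 2690 J.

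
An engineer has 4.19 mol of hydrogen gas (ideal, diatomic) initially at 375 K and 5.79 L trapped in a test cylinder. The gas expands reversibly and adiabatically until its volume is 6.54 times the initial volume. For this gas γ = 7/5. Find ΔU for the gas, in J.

-17200 J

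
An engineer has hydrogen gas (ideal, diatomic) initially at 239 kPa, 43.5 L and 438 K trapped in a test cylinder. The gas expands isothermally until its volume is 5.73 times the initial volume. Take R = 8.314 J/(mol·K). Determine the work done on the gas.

n = P₁V₁/(RT₁) = 239×43.5/(8.314×438) = 2.85 mol.
Isothermal: T stays 438 K; PV = const ⇒ V₂ = 249 L, P₂ = 41.7 kPa.
W = nRT ln(V₂/V₁) = 2.85×8.314×438×ln(5.73) = 18100 J.
Work done on the gas = −W_by = -18100 J.

-18100 J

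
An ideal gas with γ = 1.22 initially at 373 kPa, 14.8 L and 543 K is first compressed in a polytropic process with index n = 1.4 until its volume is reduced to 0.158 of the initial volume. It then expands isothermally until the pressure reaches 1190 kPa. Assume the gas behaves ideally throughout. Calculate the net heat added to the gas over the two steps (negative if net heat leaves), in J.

28800 J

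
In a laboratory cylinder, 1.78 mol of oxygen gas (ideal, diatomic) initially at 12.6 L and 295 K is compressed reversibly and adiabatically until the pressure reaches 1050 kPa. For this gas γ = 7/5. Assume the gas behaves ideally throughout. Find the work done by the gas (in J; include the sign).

P₁ = nRT₁/V₁ = 1.78×8.314×295/12.6 = 346 kPa.
Adiabatic: T₂/T₁ = (P₂/P₁)^((γ−1)/γ) ⇒ T₂ = 295×(3.03)^0.286 = 405 K; V₂ = 5.71 L.
ΔU = nCvΔT = 1.78×20.8×(405−295) = 4070 J.
Q = 0 for an adiabatic process, so W = −ΔU = -4070 J.

-4070 J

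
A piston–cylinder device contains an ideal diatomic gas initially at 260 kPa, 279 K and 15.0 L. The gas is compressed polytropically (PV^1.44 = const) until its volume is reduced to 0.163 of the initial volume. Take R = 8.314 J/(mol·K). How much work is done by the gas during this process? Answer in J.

n = P₁V₁/(RT₁) = 260×15.0/(8.314×279) = 1.68 mol.
Polytropic n=1.44: T₂ = T₁(V₁/V₂)^(n−1) = 279×(6.13)^0.44 = 620 K; P₂ = P₁(V₁/V₂)^n = 3540 kPa.
W = (P₁V₁−P₂V₂)/(n−1) = (260×15.0−3540×2.45)/0.44 = -10800 J.

-10800 J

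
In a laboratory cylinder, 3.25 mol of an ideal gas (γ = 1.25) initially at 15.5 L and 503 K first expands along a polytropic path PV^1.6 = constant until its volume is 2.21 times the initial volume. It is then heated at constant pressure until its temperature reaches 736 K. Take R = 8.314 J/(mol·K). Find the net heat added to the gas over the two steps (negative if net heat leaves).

P₁ = nRT₁/V₁ = 3.25×8.314×503/15.5 = 877 kPa.
Step 1 — Polytropic n=1.6: T₂ = T₁(V₁/V₂)^(n−1) = 503×(0.452)^0.60 = 313 K; P₂ = P₁(V₁/V₂)^n = 247 kPa.
W = (P₁V₁−P₂V₂)/(n−1) = (877×15.5−247×34.3)/0.60 = 8580 J.
ΔU = nCvΔT = 3.25×33.3×(313−503) = -20600 J.
Q = ΔU + W = -12000 J.
State after step 1: P = 247 kPa, V = 34.3 L, T = 313 K.
Step 2 — Isobaric: P stays 247 kPa; V/T = const ⇒ T₂ = 736 K, V₂ = 80.7 L.
W = PΔV = 247×(80.7−34.3) kPa·L = 11400 J.
ΔU = nCvΔT = 3.25×33.3×(736−313) = 45800 J.
Q = ΔU + W = nCpΔT = 57200 J.
Net over both steps: W = 20000 J, Q = 45200 J, ΔU = 25200 J.

45200 J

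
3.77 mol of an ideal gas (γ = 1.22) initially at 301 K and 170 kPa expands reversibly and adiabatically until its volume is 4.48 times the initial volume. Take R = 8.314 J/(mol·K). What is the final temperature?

V₁ = nRT₁/P₁ = 3.77×8.314×301/170 = 55.5 L.
Adiabatic: TV^(γ−1) = const ⇒ T₂ = 301×(0.223)^0.220 = 216 K; PV^γ = const ⇒ P₂ = 27.3 kPa.

216 K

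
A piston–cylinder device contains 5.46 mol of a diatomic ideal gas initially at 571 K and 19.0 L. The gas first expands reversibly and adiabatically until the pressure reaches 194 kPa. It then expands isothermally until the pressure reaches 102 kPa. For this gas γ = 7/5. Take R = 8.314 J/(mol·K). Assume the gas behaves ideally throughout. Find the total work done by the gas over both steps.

37200 J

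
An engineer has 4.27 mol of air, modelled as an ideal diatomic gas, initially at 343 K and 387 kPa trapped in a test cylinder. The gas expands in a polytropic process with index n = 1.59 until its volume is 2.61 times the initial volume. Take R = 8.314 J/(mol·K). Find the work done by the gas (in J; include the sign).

V₁ = nRT₁/P₁ = 4.27×8.314×343/387 = 31.5 L.
Polytropic n=1.59: T₂ = T₁(V₁/V₂)^(n−1) = 343×(0.383)^0.59 = 195 K; P₂ = P₁(V₁/V₂)^n = 84.2 kPa.
W = (P₁V₁−P₂V₂)/(n−1) = (387×31.5−84.2×82.1)/0.59 = 8920 J.

8920 J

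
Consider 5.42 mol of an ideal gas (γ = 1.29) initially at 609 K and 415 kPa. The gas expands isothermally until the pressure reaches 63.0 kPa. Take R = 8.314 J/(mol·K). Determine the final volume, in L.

V₁ = nRT₁/P₁ = 5.42×8.314×609/415 = 66.1 L.
Isothermal: T stays 609 K; PV = const ⇒ V₂ = 436 L, P₂ = 63.0 kPa.

436 L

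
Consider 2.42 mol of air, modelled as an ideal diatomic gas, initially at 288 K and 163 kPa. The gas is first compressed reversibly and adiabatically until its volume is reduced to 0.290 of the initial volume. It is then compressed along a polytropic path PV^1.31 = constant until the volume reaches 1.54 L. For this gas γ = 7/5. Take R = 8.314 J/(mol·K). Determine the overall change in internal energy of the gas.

28400 J

V₁ = nRT₁/P₁ = 2.42×8.314×288/163 = 35.5 L.
Step 1 — Adiabatic: TV^(γ−1) = const ⇒ T₂ = 288×(3.45)^0.400 = 473 K; PV^γ = const ⇒ P₂ = 922 kPa.
ΔU = nCvΔT = 2.42×20.8×(473−288) = 9280 J.
Q = 0 for an adiabatic process, so W = −ΔU = -9280 J.
State after step 1: P = 922 kPa, V = 10.3 L, T = 473 K.
Step 2 — Polytropic n=1.31: T₂ = T₁(V₁/V₂)^(n−1) = 473×(6.69)^0.31 = 852 K; P₂ = P₁(V₁/V₂)^n = 11100 kPa.
W = (P₁V₁−P₂V₂)/(n−1) = (922×10.3−11100×1.54)/0.31 = -24600 J.
ΔU = nCvΔT = 2.42×20.8×(852−473) = 19100 J.
Q = ΔU + W = -5540 J.
Net over both steps: W = -33900 J, Q = -5540 J, ΔU = 28400 J.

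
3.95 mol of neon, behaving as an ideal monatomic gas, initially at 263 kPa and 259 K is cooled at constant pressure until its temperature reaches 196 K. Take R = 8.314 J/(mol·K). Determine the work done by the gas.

V₁ = nRT₁/P₁ = 3.95×8.314×259/263 = 32.3 L.
Isobaric: P stays 263 kPa; V/T = const ⇒ T₂ = 196 K, V₂ = 24.5 L.
W = PΔV = 263×(24.5−32.3) kPa·L = -2070 J.

-2070 J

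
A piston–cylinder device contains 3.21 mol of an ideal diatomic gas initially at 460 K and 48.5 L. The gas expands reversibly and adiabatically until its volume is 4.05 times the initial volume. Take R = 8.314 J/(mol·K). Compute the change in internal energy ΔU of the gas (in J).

-13200 J

P₁ = nRT₁/V₁ = 3.21×8.314×460/48.5 = 253 kPa.
Adiabatic: TV^(γ−1) = const ⇒ T₂ = 460×(0.247)^0.400 = 263 K; PV^γ = const ⇒ P₂ = 35.7 kPa.
For an ideal gas ΔU = nCvΔT with Cv = (5/2)R = 20.8 J/(mol·K).
ΔU = 3.21×20.8×(263−460) = -13200 J.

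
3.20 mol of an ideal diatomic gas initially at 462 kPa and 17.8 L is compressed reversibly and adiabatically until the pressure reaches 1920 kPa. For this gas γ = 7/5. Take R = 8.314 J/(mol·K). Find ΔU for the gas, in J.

T₁ = P₁V₁/(nR) = 462×17.8/(3.20×8.314) = 309 K.
Adiabatic: T₂/T₁ = (P₂/P₁)^((γ−1)/γ) ⇒ T₂ = 309×(4.16)^0.286 = 464 K; V₂ = 6.43 L.
For an ideal gas ΔU = nCvΔT with Cv = (5/2)R = 20.8 J/(mol·K).
ΔU = 3.20×20.8×(464−309) = 10300 J.

10300 J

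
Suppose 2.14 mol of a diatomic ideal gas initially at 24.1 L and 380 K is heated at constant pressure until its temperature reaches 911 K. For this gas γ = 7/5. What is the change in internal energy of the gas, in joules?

23600 J

P₁ = nRT₁/V₁ = 2.14×8.314×380/24.1 = 281 kPa.
Isobaric: P stays 281 kPa; V/T = const ⇒ T₂ = 911 K, V₂ = 57.8 L.
For an ideal gas ΔU = nCvΔT with Cv = (5/2)R = 20.8 J/(mol·K).
ΔU = 2.14×20.8×(911−380) = 23600 J.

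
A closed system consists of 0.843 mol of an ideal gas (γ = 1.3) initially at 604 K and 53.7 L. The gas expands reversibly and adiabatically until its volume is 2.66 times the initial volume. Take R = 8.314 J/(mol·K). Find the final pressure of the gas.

P₁ = nRT₁/V₁ = 0.843×8.314×604/53.7 = 78.8 kPa.
Adiabatic: TV^(γ−1) = const ⇒ T₂ = 604×(0.376)^0.300 = 450 K; PV^γ = const ⇒ P₂ = 22.1 kPa.

22.1 kPa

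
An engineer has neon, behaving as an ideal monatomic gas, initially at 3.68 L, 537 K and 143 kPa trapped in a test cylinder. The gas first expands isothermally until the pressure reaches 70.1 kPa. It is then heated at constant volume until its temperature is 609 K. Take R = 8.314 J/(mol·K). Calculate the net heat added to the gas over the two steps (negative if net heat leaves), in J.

n = P₁V₁/(RT₁) = 143×3.68/(8.314×537) = 0.118 mol.
Step 1 — Isothermal: T stays 537 K; PV = const ⇒ V₂ = 7.51 L, P₂ = 70.1 kPa.
ΔU = 0 (ideal gas, T constant).
W = nRT ln(V₂/V₁) = 0.118×8.314×537×ln(2.04) = 375 J.
Q = ΔU + W = 375 J.
State after step 1: P = 70.1 kPa, V = 7.51 L, T = 537 K.
Step 2 — Isochoric: V stays 7.51 L; P/T = const ⇒ T₂ = 609 K, P₂ = 79.5 kPa.
W = 0 (no volume change).
ΔU = nCvΔT = 0.118×12.5×(609−537) = 106 J.
Q = ΔU = 106 J.
Net over both steps: W = 375 J, Q = 481 J, ΔU = 106 J.

481 J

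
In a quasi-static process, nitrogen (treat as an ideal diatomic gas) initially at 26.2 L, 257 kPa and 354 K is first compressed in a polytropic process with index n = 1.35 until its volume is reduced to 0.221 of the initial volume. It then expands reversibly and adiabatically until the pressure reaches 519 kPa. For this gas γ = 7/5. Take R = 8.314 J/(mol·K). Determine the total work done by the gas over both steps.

-4340 J

n = P₁V₁/(RT₁) = 257×26.2/(8.314×354) = 2.29 mol.
Step 1 — Polytropic n=1.35: T₂ = T₁(V₁/V₂)^(n−1) = 354×(4.52)^0.35 = 600 K; P₂ = P₁(V₁/V₂)^n = 1970 kPa.
W = (P₁V₁−P₂V₂)/(n−1) = (257×26.2−1970×5.79)/0.35 = -13400 J.
ΔU = nCvΔT = 2.29×20.8×(600−354) = 11700 J.
Q = ΔU + W = -1670 J.
State after step 1: P = 1970 kPa, V = 5.79 L, T = 600 K.
Step 2 — Adiabatic: T₂/T₁ = (P₂/P₁)^((γ−1)/γ) ⇒ T₂ = 600×(0.263)^0.286 = 410 K; V₂ = 15.0 L.
ΔU = nCvΔT = 2.29×20.8×(410−600) = -9050 J.
Q = 0 for an adiabatic process, so W = −ΔU = 9050 J.
Net over both steps: W = -4340 J, Q = -1670 J, ΔU = 2660 J.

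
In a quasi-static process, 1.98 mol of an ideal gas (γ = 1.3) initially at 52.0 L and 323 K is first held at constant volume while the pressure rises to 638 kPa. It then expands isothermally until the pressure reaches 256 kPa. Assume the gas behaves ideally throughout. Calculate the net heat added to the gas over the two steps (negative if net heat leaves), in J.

123000 J

P₁ = nRT₁/V₁ = 1.98×8.314×323/52.0 = 102 kPa.
Step 1 — Isochoric: V stays 52.0 L; P/T = const ⇒ T₂ = 2020 K, P₂ = 638 kPa.
W = 0 (no volume change).
ΔU = nCvΔT = 1.98×27.7×(2020−323) = 92900 J.
Q = ΔU = 92900 J.
State after step 1: P = 638 kPa, V = 52.0 L, T = 2020 K.
Step 2 — Isothermal: T stays 2020 K; PV = const ⇒ V₂ = 130 L, P₂ = 256 kPa.
ΔU = 0 (ideal gas, T constant).
W = nRT ln(V₂/V₁) = 1.98×8.314×2020×ln(2.49) = 30300 J.
Q = ΔU + W = 30300 J.
Net over both steps: W = 30300 J, Q = 123000 J, ΔU = 92900 J.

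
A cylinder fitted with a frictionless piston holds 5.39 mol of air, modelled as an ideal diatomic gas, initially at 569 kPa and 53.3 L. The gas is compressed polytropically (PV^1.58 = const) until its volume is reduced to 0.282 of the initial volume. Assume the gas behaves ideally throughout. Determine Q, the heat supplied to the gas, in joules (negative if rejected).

25500 J

T₁ = P₁V₁/(nR) = 569×53.3/(5.39×8.314) = 677 K.
Polytropic n=1.58: T₂ = T₁(V₁/V₂)^(n−1) = 677×(3.55)^0.58 = 1410 K; P₂ = P₁(V₁/V₂)^n = 4200 kPa.
W = (P₁V₁−P₂V₂)/(n−1) = (569×53.3−4200×15.0)/0.58 = -56700 J.
ΔU = nCvΔT = 5.39×20.8×(1410−677) = 82200 J.
Q = ΔU + W = 25500 J.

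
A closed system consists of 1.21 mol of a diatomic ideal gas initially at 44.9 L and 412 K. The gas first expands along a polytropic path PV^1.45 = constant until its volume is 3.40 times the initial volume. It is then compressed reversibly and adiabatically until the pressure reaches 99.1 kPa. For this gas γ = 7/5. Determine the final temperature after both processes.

402 K

P₁ = nRT₁/V₁ = 1.21×8.314×412/44.9 = 92.3 kPa.
Step 1 — Polytropic n=1.45: T₂ = T₁(V₁/V₂)^(n−1) = 412×(0.294)^0.45 = 238 K; P₂ = P₁(V₁/V₂)^n = 15.7 kPa.
W = (P₁V₁−P₂V₂)/(n−1) = (92.3×44.9−15.7×153)/0.45 = 3900 J.
ΔU = nCvΔT = 1.21×20.8×(238−412) = -4390 J.
Q = ΔU + W = -488 J.
State after step 1: P = 15.7 kPa, V = 153 L, T = 238 K.
Step 2 — Adiabatic: T₂/T₁ = (P₂/P₁)^((γ−1)/γ) ⇒ T₂ = 238×(6.33)^0.286 = 402 K; V₂ = 40.9 L.
ΔU = nCvΔT = 1.21×20.8×(402−238) = 4150 J.
Q = 0 for an adiabatic process, so W = −ΔU = -4150 J.
Net over both steps: W = -248 J, Q = -488 J, ΔU = -240 J.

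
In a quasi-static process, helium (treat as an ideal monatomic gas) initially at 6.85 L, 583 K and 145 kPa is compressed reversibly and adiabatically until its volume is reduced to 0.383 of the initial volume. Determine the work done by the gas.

-1340 J

n = P₁V₁/(RT₁) = 145×6.85/(8.314×583) = 0.205 mol.
Adiabatic: TV^(γ−1) = const ⇒ T₂ = 583×(2.61)^0.667 = 1110 K; PV^γ = const ⇒ P₂ = 718 kPa.
ΔU = nCvΔT = 0.205×12.5×(1110−583) = 1340 J.
Q = 0 for an adiabatic process, so W = −ΔU = -1340 J.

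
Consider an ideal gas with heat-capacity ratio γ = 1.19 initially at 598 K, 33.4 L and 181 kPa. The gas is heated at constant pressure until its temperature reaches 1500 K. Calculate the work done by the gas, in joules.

n = P₁V₁/(RT₁) = 181×33.4/(8.314×598) = 1.22 mol.
Isobaric: P stays 181 kPa; V/T = const ⇒ T₂ = 1500 K, V₂ = 83.8 L.
W = PΔV = 181×(83.8−33.4) kPa·L = 9120 J.

9120 J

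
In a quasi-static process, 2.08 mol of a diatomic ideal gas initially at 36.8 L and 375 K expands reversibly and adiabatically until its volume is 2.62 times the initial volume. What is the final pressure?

45.8 kPa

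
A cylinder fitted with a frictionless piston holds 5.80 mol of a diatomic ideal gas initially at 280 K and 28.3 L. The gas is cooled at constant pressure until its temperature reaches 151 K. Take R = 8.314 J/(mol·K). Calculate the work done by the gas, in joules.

P₁ = nRT₁/V₁ = 5.80×8.314×280/28.3 = 477 kPa.
Isobaric: P stays 477 kPa; V/T = const ⇒ T₂ = 151 K, V₂ = 15.3 L.
W = PΔV = 477×(15.3−28.3) kPa·L = -6220 J.

-6220 J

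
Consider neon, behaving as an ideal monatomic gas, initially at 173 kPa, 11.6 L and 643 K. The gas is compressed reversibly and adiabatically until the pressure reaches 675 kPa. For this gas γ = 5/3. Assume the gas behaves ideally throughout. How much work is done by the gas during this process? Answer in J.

n = P₁V₁/(RT₁) = 173×11.6/(8.314×643) = 0.375 mol.
Adiabatic: T₂/T₁ = (P₂/P₁)^((γ−1)/γ) ⇒ T₂ = 643×(3.90)^0.400 = 1110 K; V₂ = 5.13 L.
ΔU = nCvΔT = 0.375×12.5×(1110−643) = 2180 J.
Q = 0 for an adiabatic process, so W = −ΔU = -2180 J.

-2180 J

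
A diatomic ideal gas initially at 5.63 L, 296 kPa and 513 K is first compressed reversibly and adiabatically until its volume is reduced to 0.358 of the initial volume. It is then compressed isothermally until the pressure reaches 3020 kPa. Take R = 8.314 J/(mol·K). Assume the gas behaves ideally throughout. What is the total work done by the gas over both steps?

n = P₁V₁/(RT₁) = 296×5.63/(8.314×513) = 0.391 mol.
Step 1 — Adiabatic: TV^(γ−1) = const ⇒ T₂ = 513×(2.79)^0.400 = 774 K; PV^γ = const ⇒ P₂ = 1250 kPa.
ΔU = nCvΔT = 0.391×20.8×(774−513) = 2120 J.
Q = 0 for an adiabatic process, so W = −ΔU = -2120 J.
State after step 1: P = 1250 kPa, V = 2.02 L, T = 774 K.
Step 2 — Isothermal: T stays 774 K; PV = const ⇒ V₂ = 0.832 L, P₂ = 3020 kPa.
ΔU = 0 (ideal gas, T constant).
W = nRT ln(V₂/V₁) = 0.391×8.314×774×ln(0.413) = -2220 J.
Q = ΔU + W = -2220 J.
Net over both steps: W = -4340 J, Q = -2220 J, ΔU = 2120 J.

-4340 J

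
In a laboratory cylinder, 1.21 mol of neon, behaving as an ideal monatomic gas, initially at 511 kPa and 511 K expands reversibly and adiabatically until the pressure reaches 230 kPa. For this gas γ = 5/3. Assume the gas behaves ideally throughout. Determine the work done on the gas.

-2110 J

V₁ = nRT₁/P₁ = 1.21×8.314×511/511 = 10.1 L.
Adiabatic: T₂/T₁ = (P₂/P₁)^((γ−1)/γ) ⇒ T₂ = 511×(0.450)^0.400 = 371 K; V₂ = 16.2 L.
ΔU = nCvΔT = 1.21×12.5×(371−511) = -2110 J.
Q = 0 for an adiabatic process, so W = −ΔU = 2110 J.
Work done on the gas = −W_by = -2110 J.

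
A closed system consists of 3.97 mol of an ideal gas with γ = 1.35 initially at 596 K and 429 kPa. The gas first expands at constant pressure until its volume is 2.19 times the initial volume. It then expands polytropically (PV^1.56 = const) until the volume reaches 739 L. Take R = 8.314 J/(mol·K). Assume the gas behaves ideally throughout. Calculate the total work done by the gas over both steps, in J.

75200 J

V₁ = nRT₁/P₁ = 3.97×8.314×596/429 = 45.9 L.
Step 1 — Isobaric: P stays 429 kPa; V/T = const ⇒ T₂ = 1310 K, V₂ = 100 L.
W = PΔV = 429×(100−45.9) kPa·L = 23400 J.
ΔU = nCvΔT = 3.97×23.8×(1310−596) = 66900 J.
Q = ΔU + W = nCpΔT = 90300 J.
State after step 1: P = 429 kPa, V = 100 L, T = 1310 K.
Step 2 — Polytropic n=1.56: T₂ = T₁(V₁/V₂)^(n−1) = 1310×(0.136)^0.56 = 427 K; P₂ = P₁(V₁/V₂)^n = 19.1 kPa.
W = (P₁V₁−P₂V₂)/(n−1) = (429×100−19.1×739)/0.56 = 51800 J.
ΔU = nCvΔT = 3.97×23.8×(427−1310) = -82800 J.
Q = ΔU + W = -31100 J.
Net over both steps: W = 75200 J, Q = 59200 J, ΔU = -16000 J.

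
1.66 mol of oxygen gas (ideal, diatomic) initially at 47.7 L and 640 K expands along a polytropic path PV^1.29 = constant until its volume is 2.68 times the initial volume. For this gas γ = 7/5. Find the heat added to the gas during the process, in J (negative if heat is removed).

2080 J

P₁ = nRT₁/V₁ = 1.66×8.314×640/47.7 = 185 kPa.
Polytropic n=1.29: T₂ = T₁(V₁/V₂)^(n−1) = 640×(0.373)^0.29 = 481 K; P₂ = P₁(V₁/V₂)^n = 51.9 kPa.
W = (P₁V₁−P₂V₂)/(n−1) = (185×47.7−51.9×128)/0.29 = 7570 J.
ΔU = nCvΔT = 1.66×20.8×(481−640) = -5490 J.
Q = ΔU + W = 2080 J.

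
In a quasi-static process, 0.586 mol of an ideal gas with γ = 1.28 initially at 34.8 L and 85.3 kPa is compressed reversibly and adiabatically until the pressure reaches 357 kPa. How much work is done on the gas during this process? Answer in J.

3900 J

T₁ = P₁V₁/(nR) = 85.3×34.8/(0.586×8.314) = 609 K.
Adiabatic: T₂/T₁ = (P₂/P₁)^((γ−1)/γ) ⇒ T₂ = 609×(4.19)^0.219 = 833 K; V₂ = 11.4 L.
ΔU = nCvΔT = 0.586×29.7×(833−609) = 3900 J.
Q = 0 for an adiabatic process, so W = −ΔU = -3900 J.
Work done on the gas = −W_by = 3900 J.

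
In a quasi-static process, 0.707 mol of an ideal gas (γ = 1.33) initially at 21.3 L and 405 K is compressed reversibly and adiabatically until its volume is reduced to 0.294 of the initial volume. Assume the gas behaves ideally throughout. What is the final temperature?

P₁ = nRT₁/V₁ = 0.707×8.314×405/21.3 = 112 kPa.
Adiabatic: TV^(γ−1) = const ⇒ T₂ = 405×(3.40)^0.330 = 607 K; PV^γ = const ⇒ P₂ = 569 kPa.

607 K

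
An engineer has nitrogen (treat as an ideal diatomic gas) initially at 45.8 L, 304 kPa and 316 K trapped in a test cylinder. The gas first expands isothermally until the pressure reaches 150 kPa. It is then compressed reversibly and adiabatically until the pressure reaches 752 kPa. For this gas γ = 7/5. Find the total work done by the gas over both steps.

n = P₁V₁/(RT₁) = 304×45.8/(8.314×316) = 5.30 mol.
Step 1 — Isothermal: T stays 316 K; PV = const ⇒ V₂ = 92.8 L, P₂ = 150 kPa.
ΔU = 0 (ideal gas, T constant).
W = nRT ln(V₂/V₁) = 5.30×8.314×316×ln(2.03) = 9840 J.
Q = ΔU + W = 9840 J.
State after step 1: P = 150 kPa, V = 92.8 L, T = 316 K.
Step 2 — Adiabatic: T₂/T₁ = (P₂/P₁)^((γ−1)/γ) ⇒ T₂ = 316×(5.01)^0.286 = 501 K; V₂ = 29.3 L.
ΔU = nCvΔT = 5.30×20.8×(501−316) = 20400 J.
Q = 0 for an adiabatic process, so W = −ΔU = -20400 J.
Net over both steps: W = -10500 J, Q = 9840 J, ΔU = 20400 J.

-10500 J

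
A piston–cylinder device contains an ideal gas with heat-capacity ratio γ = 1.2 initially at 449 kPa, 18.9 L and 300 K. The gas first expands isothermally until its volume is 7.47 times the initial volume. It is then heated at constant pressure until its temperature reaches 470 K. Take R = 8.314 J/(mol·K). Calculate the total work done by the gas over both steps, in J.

n = P₁V₁/(RT₁) = 449×18.9/(8.314×300) = 3.40 mol.
Step 1 — Isothermal: T stays 300 K; PV = const ⇒ V₂ = 141 L, P₂ = 60.1 kPa.
ΔU = 0 (ideal gas, T constant).
W = nRT ln(V₂/V₁) = 3.40×8.314×300×ln(7.47) = 17100 J.
Q = ΔU + W = 17100 J.
State after step 1: P = 60.1 kPa, V = 141 L, T = 300 K.
Step 2 — Isobaric: P stays 60.1 kPa; V/T = const ⇒ T₂ = 470 K, V₂ = 221 L.
W = PΔV = 60.1×(221−141) kPa·L = 4810 J.
ΔU = nCvΔT = 3.40×41.6×(470−300) = 24000 J.
Q = ΔU + W = nCpΔT = 28900 J.
Net over both steps: W = 21900 J, Q = 45900 J, ΔU = 24000 J.

21900 J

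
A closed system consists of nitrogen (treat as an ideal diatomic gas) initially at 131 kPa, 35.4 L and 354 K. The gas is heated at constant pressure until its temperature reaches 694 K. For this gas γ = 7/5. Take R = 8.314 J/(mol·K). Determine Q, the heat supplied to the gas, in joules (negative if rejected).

15600 J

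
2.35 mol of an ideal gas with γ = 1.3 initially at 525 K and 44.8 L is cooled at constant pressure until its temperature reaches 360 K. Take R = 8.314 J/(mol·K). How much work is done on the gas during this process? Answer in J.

P₁ = nRT₁/V₁ = 2.35×8.314×525/44.8 = 229 kPa.
Isobaric: P stays 229 kPa; V/T = const ⇒ T₂ = 360 K, V₂ = 30.7 L.
W = PΔV = 229×(30.7−44.8) kPa·L = -3220 J.
Work done on the gas = −W_by = 3220 J.

3220 J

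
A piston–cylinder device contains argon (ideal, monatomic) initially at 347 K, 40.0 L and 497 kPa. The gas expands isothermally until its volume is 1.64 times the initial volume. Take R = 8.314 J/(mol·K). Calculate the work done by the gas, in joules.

9830 J

n = P₁V₁/(RT₁) = 497×40.0/(8.314×347) = 6.89 mol.
Isothermal: T stays 347 K; PV = const ⇒ V₂ = 65.6 L, P₂ = 303 kPa.
W = nRT ln(V₂/V₁) = 6.89×8.314×347×ln(1.64) = 9830 J.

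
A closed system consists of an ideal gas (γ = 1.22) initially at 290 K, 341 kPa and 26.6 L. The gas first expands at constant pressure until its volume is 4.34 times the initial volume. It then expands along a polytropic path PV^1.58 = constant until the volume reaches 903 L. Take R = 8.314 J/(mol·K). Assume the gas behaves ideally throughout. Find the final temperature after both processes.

382 K

n = P₁V₁/(RT₁) = 341×26.6/(8.314×290) = 3.76 mol.
Step 1 — Isobaric: P stays 341 kPa; V/T = const ⇒ T₂ = 1260 K, V₂ = 115 L.
W = PΔV = 341×(115−26.6) kPa·L = 30300 J.
ΔU = nCvΔT = 3.76×37.8×(1260−290) = 138000 J.
Q = ΔU + W = nCpΔT = 168000 J.
State after step 1: P = 341 kPa, V = 115 L, T = 1260 K.
Step 2 — Polytropic n=1.58: T₂ = T₁(V₁/V₂)^(n−1) = 1260×(0.128)^0.58 = 382 K; P₂ = P₁(V₁/V₂)^n = 13.2 kPa.
W = (P₁V₁−P₂V₂)/(n−1) = (341×115−13.2×903)/0.58 = 47300 J.
ΔU = nCvΔT = 3.76×37.8×(382−1260) = -125000 J.
Q = ΔU + W = -77400 J.
Net over both steps: W = 77600 J, Q = 90600 J, ΔU = 13000 J.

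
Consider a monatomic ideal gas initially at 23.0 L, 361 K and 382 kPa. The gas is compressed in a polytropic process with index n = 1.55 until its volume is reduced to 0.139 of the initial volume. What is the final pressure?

Polytropic n=1.55: T₂ = T₁(V₁/V₂)^(n−1) = 361×(7.19)^0.55 = 1070 K; P₂ = P₁(V₁/V₂)^n = 8140 kPa.

8140 kPa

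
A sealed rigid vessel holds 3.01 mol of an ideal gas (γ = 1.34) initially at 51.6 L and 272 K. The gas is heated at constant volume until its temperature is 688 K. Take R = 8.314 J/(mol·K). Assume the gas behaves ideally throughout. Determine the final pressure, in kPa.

334 kPa

P₁ = nRT₁/V₁ = 3.01×8.314×272/51.6 = 132 kPa.
Isochoric: V stays 51.6 L; P/T = const ⇒ T₂ = 688 K, P₂ = 334 kPa.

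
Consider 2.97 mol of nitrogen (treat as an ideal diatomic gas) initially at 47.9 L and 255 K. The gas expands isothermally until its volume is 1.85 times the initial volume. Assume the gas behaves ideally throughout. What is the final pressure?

P₁ = nRT₁/V₁ = 2.97×8.314×255/47.9 = 131 kPa.
Isothermal: T stays 255 K; PV = const ⇒ V₂ = 88.6 L, P₂ = 71.1 kPa.

71.1 kPa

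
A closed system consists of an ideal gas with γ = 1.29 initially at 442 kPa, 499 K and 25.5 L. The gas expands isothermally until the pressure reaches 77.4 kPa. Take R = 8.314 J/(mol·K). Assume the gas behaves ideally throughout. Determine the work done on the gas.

n = P₁V₁/(RT₁) = 442×25.5/(8.314×499) = 2.72 mol.
Isothermal: T stays 499 K; PV = const ⇒ V₂ = 146 L, P₂ = 77.4 kPa.
W = nRT ln(V₂/V₁) = 2.72×8.314×499×ln(5.71) = 19600 J.
Work done on the gas = −W_by = -19600 J.

-19600 J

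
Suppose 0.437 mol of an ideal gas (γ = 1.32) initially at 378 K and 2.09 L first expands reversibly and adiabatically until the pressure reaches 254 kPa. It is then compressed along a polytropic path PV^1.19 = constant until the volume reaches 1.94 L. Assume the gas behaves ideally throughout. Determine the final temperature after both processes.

P₁ = nRT₁/V₁ = 0.437×8.314×378/2.09 = 657 kPa.
Step 1 — Adiabatic: T₂/T₁ = (P₂/P₁)^((γ−1)/γ) ⇒ T₂ = 378×(0.387)^0.242 = 300 K; V₂ = 4.29 L.
ΔU = nCvΔT = 0.437×26.0×(300−378) = -883 J.
Q = 0 for an adiabatic process, so W = −ΔU = 883 J.
State after step 1: P = 254 kPa, V = 4.29 L, T = 300 K.
Step 2 — Polytropic n=1.19: T₂ = T₁(V₁/V₂)^(n−1) = 300×(2.21)^0.19 = 349 K; P₂ = P₁(V₁/V₂)^n = 654 kPa.
W = (P₁V₁−P₂V₂)/(n−1) = (254×4.29−654×1.94)/0.19 = -935 J.
ΔU = nCvΔT = 0.437×26.0×(349−300) = 555 J.
Q = ΔU + W = -380 J.
Net over both steps: W = -52.2 J, Q = -380 J, ΔU = -328 J.

349 K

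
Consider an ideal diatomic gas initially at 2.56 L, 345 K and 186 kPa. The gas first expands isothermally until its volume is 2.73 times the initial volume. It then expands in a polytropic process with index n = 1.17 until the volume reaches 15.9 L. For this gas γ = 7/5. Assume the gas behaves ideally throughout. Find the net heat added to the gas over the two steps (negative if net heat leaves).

n = P₁V₁/(RT₁) = 186×2.56/(8.314×345) = 0.166 mol.
Step 1 — Isothermal: T stays 345 K; PV = const ⇒ V₂ = 6.99 L, P₂ = 68.1 kPa.
ΔU = 0 (ideal gas, T constant).
W = nRT ln(V₂/V₁) = 0.166×8.314×345×ln(2.73) = 478 J.
Q = ΔU + W = 478 J.
State after step 1: P = 68.1 kPa, V = 6.99 L, T = 345 K.
Step 2 — Polytropic n=1.17: T₂ = T₁(V₁/V₂)^(n−1) = 345×(0.440)^0.17 = 300 K; P₂ = P₁(V₁/V₂)^n = 26.0 kPa.
W = (P₁V₁−P₂V₂)/(n−1) = (68.1×6.99−26.0×15.9)/0.17 = 365 J.
ΔU = nCvΔT = 0.166×20.8×(300−345) = -155 J.
Q = ΔU + W = 210 J.
Net over both steps: W = 843 J, Q = 688 J, ΔU = -155 J.

688 J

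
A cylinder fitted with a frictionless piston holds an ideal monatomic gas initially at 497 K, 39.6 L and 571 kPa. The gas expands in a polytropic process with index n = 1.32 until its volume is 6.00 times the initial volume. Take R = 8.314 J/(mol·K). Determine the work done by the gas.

30800 J

n = P₁V₁/(RT₁) = 571×39.6/(8.314×497) = 5.47 mol.
Polytropic n=1.32: T₂ = T₁(V₁/V₂)^(n−1) = 497×(0.167)^0.32 = 280 K; P₂ = P₁(V₁/V₂)^n = 53.6 kPa.
W = (P₁V₁−P₂V₂)/(n−1) = (571×39.6−53.6×238)/0.32 = 30800 J.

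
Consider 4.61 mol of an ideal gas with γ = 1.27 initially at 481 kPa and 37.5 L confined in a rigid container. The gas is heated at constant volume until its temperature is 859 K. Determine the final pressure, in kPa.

878 kPa

T₁ = P₁V₁/(nR) = 481×37.5/(4.61×8.314) = 471 K.
Isochoric: V stays 37.5 L; P/T = const ⇒ T₂ = 859 K, P₂ = 878 kPa.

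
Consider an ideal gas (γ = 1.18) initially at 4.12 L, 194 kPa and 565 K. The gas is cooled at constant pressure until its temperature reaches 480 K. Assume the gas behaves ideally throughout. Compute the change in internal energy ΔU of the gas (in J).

n = P₁V₁/(RT₁) = 194×4.12/(8.314×565) = 0.170 mol.
Isobaric: P stays 194 kPa; V/T = const ⇒ T₂ = 480 K, V₂ = 3.50 L.
For an ideal gas ΔU = nCvΔT with Cv = R/(γ−1) = 46.2 J/(mol·K).
ΔU = 0.170×46.2×(480−565) = -668 J.

-668 J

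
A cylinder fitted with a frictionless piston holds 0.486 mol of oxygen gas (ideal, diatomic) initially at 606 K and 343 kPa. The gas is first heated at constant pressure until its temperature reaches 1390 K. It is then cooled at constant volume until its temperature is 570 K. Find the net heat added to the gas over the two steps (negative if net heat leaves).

2800 J

V₁ = nRT₁/P₁ = 0.486×8.314×606/343 = 7.14 L.
Step 1 — Isobaric: P stays 343 kPa; V/T = const ⇒ T₂ = 1390 K, V₂ = 16.4 L.
W = PΔV = 343×(16.4−7.14) kPa·L = 3170 J.
ΔU = nCvΔT = 0.486×20.8×(1390−606) = 7920 J.
Q = ΔU + W = nCpΔT = 11100 J.
State after step 1: P = 343 kPa, V = 16.4 L, T = 1390 K.
Step 2 — Isochoric: V stays 16.4 L; P/T = const ⇒ T₂ = 570 K, P₂ = 141 kPa.
W = 0 (no volume change).
ΔU = nCvΔT = 0.486×20.8×(570−1390) = -8280 J.
Q = ΔU = -8280 J.
Net over both steps: W = 3170 J, Q = 2800 J, ΔU = -364 J.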